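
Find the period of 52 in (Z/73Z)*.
24

73 is prime, so ord(52) divides φ(73) = 72.
Divisors of 72: 1, 2, 3, 4, 6, 8, 9, 12, 18, 24, 36, 72.
Repeated squaring: 52^1 ≡ 52, 52^2 ≡ 3, 52^4 ≡ 9, 52^8 ≡ 8, 52^16 ≡ 64, 52^32 ≡ 8, 52^64 ≡ 64 (mod 73).
Test 52^d mod 73 for each divisor d in increasing order:
52^1 ≡ 52
52^2 ≡ 3
52^3 = 52^2·52^1 ≡ 10
52^4 ≡ 9
52^6 = 52^4·52^2 ≡ 27
52^8 ≡ 8
52^9 = 52^8·52^1 ≡ 51
52^12 = 52^8·52^4 ≡ 72
52^18 = 52^16·52^2 ≡ 46
52^24 = 52^16·52^8 ≡ 1  ← first divisor giving 1
The order is 24.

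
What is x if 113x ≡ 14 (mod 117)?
x ≡ 55 (mod 117)

gcd(113, 117) = 1, which divides 14, so solutions exist.
Find 113^(-1) mod 117 by the extended Euclidean algorithm:
117 = 1 × 113 + 4  ⟹  4 = (1)·117 + (-1)·113
113 = 28 × 4 + 1  ⟹  1 = (-28)·117 + (29)·113
So (29)·113 ≡ 1 (mod 117), i.e. 113^(-1) ≡ 29 (mod 117).
x ≡ 29 × 14 = 406 ≡ 55 (mod 117).
Check: 113 × 55 = 6215 ≡ 14 (mod 117).
Unique solution: x ≡ 55 (mod 117)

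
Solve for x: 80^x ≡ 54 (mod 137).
103

Baby-step giant-step with step n = ⌈√137⌉ = 12.
Baby steps 80^j mod 137 (j:value) for j=0..11: 0:1, 1:80, 2:98, 3:31, 4:14, 5:24, 6:2, 7:23, 8:59, 9:62, 10:28, 11:48.
Giant-step multiplier: 80^(-12) ≡ 80^(136-12) = 80^124 ≡ 103 (mod 137).
Giant steps γ_i = 54·103^i mod 137: γ_0=54, γ_1=82, γ_2=89, γ_3=125, γ_4=134, γ_5=102, γ_6=94, γ_7=92, γ_8=23 (in table at j=7).
x = i·n + j = 8·12 + 7 = 103.
Check: 80^103 ≡ 54 (mod 137).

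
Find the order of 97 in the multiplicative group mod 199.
198

199 is prime, so ord(97) divides φ(199) = 198.
Divisors of 198: 1, 2, 3, 6, 9, 11, 18, 22, 33, 66, 99, 198.
Repeated squaring: 97^1 ≡ 97, 97^2 ≡ 56, 97^4 ≡ 151, 97^8 ≡ 115, 97^16 ≡ 91, 97^32 ≡ 122, 97^64 ≡ 158, 97^128 ≡ 89 (mod 199).
Test 97^d mod 199 for each divisor d in increasing order:
97^1 ≡ 97
97^2 ≡ 56
97^3 = 97^2·97^1 ≡ 59
97^6 = 97^4·97^2 ≡ 98
97^9 = 97^8·97^1 ≡ 11
97^11 = 97^8·97^2·97^1 ≡ 19
97^18 = 97^16·97^2 ≡ 121
97^22 = 97^16·97^4·97^2 ≡ 162
97^33 = 97^32·97^1 ≡ 93
97^66 = 97^64·97^2 ≡ 92
97^99 = 97^64·97^32·97^2·97^1 ≡ 198
97^198 = 97^128·97^64·97^4·97^2 ≡ 1  ← first divisor giving 1
The order is 198.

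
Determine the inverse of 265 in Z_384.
313

gcd(265, 384) = 1, so the inverse exists.
Extended Euclidean algorithm on (384, 265):
384 = 1 × 265 + 119  ⟹  119 = (1)·384 + (-1)·265
265 = 2 × 119 + 27  ⟹  27 = (-2)·384 + (3)·265
119 = 4 × 27 + 11  ⟹  11 = (9)·384 + (-13)·265
27 = 2 × 11 + 5  ⟹  5 = (-20)·384 + (29)·265
11 = 2 × 5 + 1  ⟹  1 = (49)·384 + (-71)·265
So (-71)·265 ≡ 1 (mod 384), i.e. 265^(-1) ≡ -71 ≡ 313 (mod 384).
Check: 265 × 313 = 82945 ≡ 1 (mod 384)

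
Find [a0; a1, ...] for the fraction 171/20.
[8; 1, 1, 4, 2]

Euclidean algorithm steps:
171 = 8 × 20 + 11
20 = 1 × 11 + 9
11 = 1 × 9 + 2
9 = 4 × 2 + 1
2 = 2 × 1 + 0
Continued fraction: [8; 1, 1, 4, 2]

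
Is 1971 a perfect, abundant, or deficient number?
deficient

Proper divisors of 1971: sum = 1 + 3 + 9 + 27 + 73 + 219 + 657 = 989
Since 989 < 1971, 1971 is deficient.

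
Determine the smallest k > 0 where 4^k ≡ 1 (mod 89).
11

89 is prime, so ord(4) divides φ(89) = 88.
Divisors of 88: 1, 2, 4, 8, 11, 22, 44, 88.
Repeated squaring: 4^1 ≡ 4, 4^2 ≡ 16, 4^4 ≡ 78, 4^8 ≡ 32, 4^16 ≡ 45, 4^32 ≡ 67, 4^64 ≡ 39 (mod 89).
Test 4^d mod 89 for each divisor d in increasing order:
4^1 ≡ 4
4^2 ≡ 16
4^4 ≡ 78
4^8 ≡ 32
4^11 = 4^8·4^2·4^1 ≡ 1  ← first divisor giving 1
The order is 11.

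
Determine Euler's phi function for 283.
282

283 = 283
φ(n) = n × ∏(1 - 1/p) for each prime p dividing n
φ(283) = 283 × (1 - 1/283) = 282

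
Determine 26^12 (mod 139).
80

Repeated squaring. Binary of 12 = 1100.
26^1 ≡ 26 (mod 139); 26^2 ≡ 120 (mod 139); 26^4 ≡ 83 (mod 139); 26^8 ≡ 78 (mod 139)
26^12 = 26^4 × 26^8 ≡ 80 (mod 139)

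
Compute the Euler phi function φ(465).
240

465 = 3 × 5 × 31
φ(n) = n × ∏(1 - 1/p) for each prime p dividing n
φ(465) = 465 × (1 - 1/3) × (1 - 1/5) × (1 - 1/31) = 240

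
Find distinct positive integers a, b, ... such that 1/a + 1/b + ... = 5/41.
1/9 + 1/93 + 1/11439

Greedy algorithm:
5/41: ceiling(41/5) = 9, use 1/9
4/369: ceiling(369/4) = 93, use 1/93
1/11439: ceiling(11439/1) = 11439, use 1/11439
Result: 5/41 = 1/9 + 1/93 + 1/11439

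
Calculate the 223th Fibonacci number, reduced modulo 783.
175

Matrix identity: Q^n = [[F_(n+1), F_n], [F_n, F_(n-1)]] with Q = [[1,1],[1,0]].
n = 223 = 11011111₂. Square-and-multiply, entries mod 783:
Q^1 = [[1,1],[1,0]]
Q^3 = (Q^1)²·Q = [[3,2],[2,1]]
Q^6 = (Q^3)² = [[13,8],[8,5]]
Q^13 = (Q^6)²·Q = [[377,233],[233,144]]
Q^27 = (Q^13)²·Q = [[696,668],[668,28]]
Q^55 = (Q^27)²·Q = [[174,436],[436,521]]
Q^111 = (Q^55)²·Q = [[348,349],[349,782]]
Q^223 = (Q^111)²·Q = [[696,175],[175,521]]
F_223 mod 783 = Q^223[0][1] = 175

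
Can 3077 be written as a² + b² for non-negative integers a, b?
26² + 49² (a=26, b=49)

Factorization: 3077 = 17 × 181
By Fermat: n is sum of two squares iff every prime p ≡ 3 (mod 4) appears to even power.
All primes ≡ 3 (mod 4) appear to even power.
Search a = 0, 1, 2, … for 3077 - a² a perfect square: first hit at a = 26: 3077 - 676 = 2401 = 49².
3077 = 26² + 49² = 676 + 2401 ✓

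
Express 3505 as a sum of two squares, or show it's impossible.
16² + 57² (a=16, b=57)

Factorization: 3505 = 5 × 701
By Fermat: n is sum of two squares iff every prime p ≡ 3 (mod 4) appears to even power.
All primes ≡ 3 (mod 4) appear to even power.
Search a = 0, 1, 2, … for 3505 - a² a perfect square: first hit at a = 16: 3505 - 256 = 3249 = 57².
3505 = 16² + 57² = 256 + 3249 ✓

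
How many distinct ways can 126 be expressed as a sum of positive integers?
3519222692

p(n) counts ways to write n as a sum of positive integers (order ignored).
Euler's pentagonal recurrence: p(k) = p(k-1) + p(k-2) - p(k-5) - p(k-7) + p(k-12) + p(k-15) - ... (offsets j(3j∓1)/2, signs ++--, p(0)=1, p(<0)=0).
DP table for k = 0..125: p(0)=1, p(1)=1, p(2)=2, p(3)=3, p(4)=5, p(5)=7, p(6)=11, p(7)=15, p(8)=22, p(9)=30, p(10)=42, p(11)=56, p(12)=77, p(13)=101, p(14)=135, p(15)=176, p(16)=231, p(17)=297, p(18)=385, p(19)=490, p(20)=627, p(21)=792, p(22)=1002, p(23)=1255, p(24)=1575, p(25)=1958, p(26)=2436, p(27)=3010, p(28)=3718, p(29)=4565, p(30)=5604, p(31)=6842, p(32)=8349, p(33)=10143, p(34)=12310, p(35)=14883, p(36)=17977, p(37)=21637, p(38)=26015, p(39)=31185, p(40)=37338, p(41)=44583, p(42)=53174, p(43)=63261, p(44)=75175, p(45)=89134, p(46)=105558, p(47)=124754, p(48)=147273, p(49)=173525, p(50)=204226, p(51)=239943, p(52)=281589, p(53)=329931, p(54)=386155, p(55)=451276, p(56)=526823, p(57)=614154, p(58)=715220, p(59)=831820, p(60)=966467, p(61)=1121505, p(62)=1300156, p(63)=1505499, p(64)=1741630, p(65)=2012558, p(66)=2323520, p(67)=2679689, p(68)=3087735, p(69)=3554345, p(70)=4087968, p(71)=4697205, p(72)=5392783, p(73)=6185689, p(74)=7089500, p(75)=8118264, p(76)=9289091, p(77)=10619863, p(78)=12132164, p(79)=13848650, p(80)=15796476, p(81)=18004327, p(82)=20506255, p(83)=23338469, p(84)=26543660, p(85)=30167357, p(86)=34262962, p(87)=38887673, p(88)=44108109, p(89)=49995925, p(90)=56634173, p(91)=64112359, p(92)=72533807, p(93)=82010177, p(94)=92669720, p(95)=104651419, p(96)=118114304, p(97)=133230930, p(98)=150198136, p(99)=169229875, p(100)=190569292, p(101)=214481126, p(102)=241265379, p(103)=271248950, p(104)=304801365, p(105)=342325709, p(106)=384276336, p(107)=431149389, p(108)=483502844, p(109)=541946240, p(110)=607163746, p(111)=679903203, p(112)=761002156, p(113)=851376628, p(114)=952050665, p(115)=1064144451, p(116)=1188908248, p(117)=1327710076, p(118)=1482074143, p(119)=1653668665, p(120)=1844349560, p(121)=2056148051, p(122)=2291320912, p(123)=2552338241, p(124)=2841940500, p(125)=3163127352.
Final step: p(126) = p(125) + p(124) - p(121) - p(119) + p(114) + p(111) - p(104) - p(100) + p(91) + p(86) - p(75) - p(69) + p(56) + p(49) - p(34) - p(26) + p(9) + p(0)
= 3163127352 + 2841940500 - 2056148051 - 1653668665 + 952050665 + 679903203 - 304801365 - 190569292 + 64112359 + 34262962 - 8118264 - 3554345 + 526823 + 173525 - 12310 - 2436 + 30 + 1
= 3519222692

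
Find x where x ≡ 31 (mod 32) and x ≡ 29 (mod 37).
991

Using Chinese Remainder Theorem:
M = 32 × 37 = 1184
M1 = 37, M2 = 32
y1 = 37^(-1) mod 32 = 13
y2 = 32^(-1) mod 37 = 22
x = (31×37×13 + 29×32×22) mod 1184 = 991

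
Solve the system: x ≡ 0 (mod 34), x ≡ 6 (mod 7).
34

Using Chinese Remainder Theorem:
M = 34 × 7 = 238
M1 = 7, M2 = 34
y1 = 7^(-1) mod 34 = 5
y2 = 34^(-1) mod 7 = 6
x = (0×7×5 + 6×34×6) mod 238 = 34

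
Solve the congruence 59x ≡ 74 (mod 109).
x ≡ 77 (mod 109)

gcd(59, 109) = 1, which divides 74, so solutions exist.
Find 59^(-1) mod 109 by the extended Euclidean algorithm:
109 = 1 × 59 + 50  ⟹  50 = (1)·109 + (-1)·59
59 = 1 × 50 + 9  ⟹  9 = (-1)·109 + (2)·59
50 = 5 × 9 + 5  ⟹  5 = (6)·109 + (-11)·59
9 = 1 × 5 + 4  ⟹  4 = (-7)·109 + (13)·59
5 = 1 × 4 + 1  ⟹  1 = (13)·109 + (-24)·59
So (-24)·59 ≡ 1 (mod 109), i.e. 59^(-1) ≡ -24 ≡ 85 (mod 109).
x ≡ 85 × 74 = 6290 ≡ 77 (mod 109).
Check: 59 × 77 = 4543 ≡ 74 (mod 109).
Unique solution: x ≡ 77 (mod 109)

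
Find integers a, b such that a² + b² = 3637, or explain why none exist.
39² + 46² (a=39, b=46)

Factorization: 3637 = 3637
By Fermat: n is sum of two squares iff every prime p ≡ 3 (mod 4) appears to even power.
All primes ≡ 3 (mod 4) appear to even power.
Search a = 0, 1, 2, … for 3637 - a² a perfect square: first hit at a = 39: 3637 - 1521 = 2116 = 46².
3637 = 39² + 46² = 1521 + 2116 ✓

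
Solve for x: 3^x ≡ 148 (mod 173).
108

Baby-step giant-step with step n = ⌈√173⌉ = 14.
Baby steps 3^j mod 173 (j:value) for j=0..13: 0:1, 1:3, 2:9, 3:27, 4:81, 5:70, 6:37, 7:111, 8:160, 9:134, 10:56, 11:168, 12:158, 13:128.
Giant-step multiplier: 3^(-14) ≡ 3^(172-14) = 3^158 ≡ 41 (mod 173).
Giant steps γ_i = 148·41^i mod 173: γ_0=148, γ_1=13, γ_2=14, γ_3=55, γ_4=6, γ_5=73, γ_6=52, γ_7=56 (in table at j=10).
x = i·n + j = 7·14 + 10 = 108.
Check: 3^108 ≡ 148 (mod 173).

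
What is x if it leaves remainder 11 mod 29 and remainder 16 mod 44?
852

Using Chinese Remainder Theorem:
M = 29 × 44 = 1276
M1 = 44, M2 = 29
y1 = 44^(-1) mod 29 = 2
y2 = 29^(-1) mod 44 = 41
x = (11×44×2 + 16×29×41) mod 1276 = 852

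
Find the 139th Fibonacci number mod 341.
89

Matrix identity: Q^n = [[F_(n+1), F_n], [F_n, F_(n-1)]] with Q = [[1,1],[1,0]].
n = 139 = 10001011₂. Square-and-multiply, entries mod 341:
Q^1 = [[1,1],[1,0]]
Q^2 = (Q^1)² = [[2,1],[1,1]]
Q^4 = (Q^2)² = [[5,3],[3,2]]
Q^8 = (Q^4)² = [[34,21],[21,13]]
Q^17 = (Q^8)²·Q = [[197,233],[233,305]]
Q^34 = (Q^17)² = [[5,3],[3,2]]
Q^69 = (Q^34)²·Q = [[55,34],[34,21]]
Q^139 = (Q^69)²·Q = [[286,89],[89,197]]
F_139 mod 341 = Q^139[0][1] = 89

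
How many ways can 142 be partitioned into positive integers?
18440293320

p(n) counts ways to write n as a sum of positive integers (order ignored).
Euler's pentagonal recurrence: p(k) = p(k-1) + p(k-2) - p(k-5) - p(k-7) + p(k-12) + p(k-15) - ... (offsets j(3j∓1)/2, signs ++--, p(0)=1, p(<0)=0).
DP table for k = 0..141: p(0)=1, p(1)=1, p(2)=2, p(3)=3, p(4)=5, p(5)=7, p(6)=11, p(7)=15, p(8)=22, p(9)=30, p(10)=42, p(11)=56, p(12)=77, p(13)=101, p(14)=135, p(15)=176, p(16)=231, p(17)=297, p(18)=385, p(19)=490, p(20)=627, p(21)=792, p(22)=1002, p(23)=1255, p(24)=1575, p(25)=1958, p(26)=2436, p(27)=3010, p(28)=3718, p(29)=4565, p(30)=5604, p(31)=6842, p(32)=8349, p(33)=10143, p(34)=12310, p(35)=14883, p(36)=17977, p(37)=21637, p(38)=26015, p(39)=31185, p(40)=37338, p(41)=44583, p(42)=53174, p(43)=63261, p(44)=75175, p(45)=89134, p(46)=105558, p(47)=124754, p(48)=147273, p(49)=173525, p(50)=204226, p(51)=239943, p(52)=281589, p(53)=329931, p(54)=386155, p(55)=451276, p(56)=526823, p(57)=614154, p(58)=715220, p(59)=831820, p(60)=966467, p(61)=1121505, p(62)=1300156, p(63)=1505499, p(64)=1741630, p(65)=2012558, p(66)=2323520, p(67)=2679689, p(68)=3087735, p(69)=3554345, p(70)=4087968, p(71)=4697205, p(72)=5392783, p(73)=6185689, p(74)=7089500, p(75)=8118264, p(76)=9289091, p(77)=10619863, p(78)=12132164, p(79)=13848650, p(80)=15796476, p(81)=18004327, p(82)=20506255, p(83)=23338469, p(84)=26543660, p(85)=30167357, p(86)=34262962, p(87)=38887673, p(88)=44108109, p(89)=49995925, p(90)=56634173, p(91)=64112359, p(92)=72533807, p(93)=82010177, p(94)=92669720, p(95)=104651419, p(96)=118114304, p(97)=133230930, p(98)=150198136, p(99)=169229875, p(100)=190569292, p(101)=214481126, p(102)=241265379, p(103)=271248950, p(104)=304801365, p(105)=342325709, p(106)=384276336, p(107)=431149389, p(108)=483502844, p(109)=541946240, p(110)=607163746, p(111)=679903203, p(112)=761002156, p(113)=851376628, p(114)=952050665, p(115)=1064144451, p(116)=1188908248, p(117)=1327710076, p(118)=1482074143, p(119)=1653668665, p(120)=1844349560, p(121)=2056148051, p(122)=2291320912, p(123)=2552338241, p(124)=2841940500, p(125)=3163127352, p(126)=3519222692, p(127)=3913864295, p(128)=4351078600, p(129)=4835271870, p(130)=5371315400, p(131)=5964539504, p(132)=6620830889, p(133)=7346629512, p(134)=8149040695, p(135)=9035836076, p(136)=10015581680, p(137)=11097645016, p(138)=12292341831, p(139)=13610949895, p(140)=15065878135, p(141)=16670689208.
Final step: p(142) = p(141) + p(140) - p(137) - p(135) + p(130) + p(127) - p(120) - p(116) + p(107) + p(102) - p(91) - p(85) + p(72) + p(65) - p(50) - p(42) + p(25) + p(16)
= 16670689208 + 15065878135 - 11097645016 - 9035836076 + 5371315400 + 3913864295 - 1844349560 - 1188908248 + 431149389 + 241265379 - 64112359 - 30167357 + 5392783 + 2012558 - 204226 - 53174 + 1958 + 231
= 18440293320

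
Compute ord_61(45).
30

61 is prime, so ord(45) divides φ(61) = 60.
Divisors of 60: 1, 2, 3, 4, 5, 6, 10, 12, 15, 20, 30, 60.
Repeated squaring: 45^1 ≡ 45, 45^2 ≡ 12, 45^4 ≡ 22, 45^8 ≡ 57, 45^16 ≡ 16, 45^32 ≡ 12 (mod 61).
Test 45^d mod 61 for each divisor d in increasing order:
45^1 ≡ 45
45^2 ≡ 12
45^3 = 45^2·45^1 ≡ 52
45^4 ≡ 22
45^5 = 45^4·45^1 ≡ 14
45^6 = 45^4·45^2 ≡ 20
45^10 = 45^8·45^2 ≡ 13
45^12 = 45^8·45^4 ≡ 34
45^15 = 45^8·45^4·45^2·45^1 ≡ 60
45^20 = 45^16·45^4 ≡ 47
45^30 = 45^16·45^8·45^4·45^2 ≡ 1  ← first divisor giving 1
The order is 30.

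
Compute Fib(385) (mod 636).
517

Matrix identity: Q^n = [[F_(n+1), F_n], [F_n, F_(n-1)]] with Q = [[1,1],[1,0]].
n = 385 = 110000001₂. Square-and-multiply, entries mod 636:
Q^1 = [[1,1],[1,0]]
Q^3 = (Q^1)²·Q = [[3,2],[2,1]]
Q^6 = (Q^3)² = [[13,8],[8,5]]
Q^12 = (Q^6)² = [[233,144],[144,89]]
Q^24 = (Q^12)² = [[613,576],[576,37]]
Q^48 = (Q^24)² = [[313,432],[432,517]]
Q^96 = (Q^48)² = [[301,492],[492,445]]
Q^192 = (Q^96)² = [[37,60],[60,613]]
Q^385 = (Q^192)²·Q = [[85,517],[517,204]]
F_385 mod 636 = Q^385[0][1] = 517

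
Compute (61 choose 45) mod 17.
0

Using Lucas' theorem:
Write n=61 and k=45 in base 17:
n in base 17: [3, 10]
k in base 17: [2, 11]
C(61,45) mod 17 = ∏ C(n_i, k_i) mod 17
Digit binomials (mod 17): C(3,2) = 3; C(10,11) = 0 (k_i > n_i)
Product: 3 × 0 = 0 ≡ 0 (mod 17)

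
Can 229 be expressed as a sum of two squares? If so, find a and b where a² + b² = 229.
2² + 15² (a=2, b=15)

Factorization: 229 = 229
By Fermat: n is sum of two squares iff every prime p ≡ 3 (mod 4) appears to even power.
All primes ≡ 3 (mod 4) appear to even power.
Search a = 0, 1, 2, … for 229 - a² a perfect square: first hit at a = 2: 229 - 4 = 225 = 15².
229 = 2² + 15² = 4 + 225 ✓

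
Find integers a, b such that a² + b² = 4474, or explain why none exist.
35² + 57² (a=35, b=57)

Factorization: 4474 = 2 × 2237
By Fermat: n is sum of two squares iff every prime p ≡ 3 (mod 4) appears to even power.
All primes ≡ 3 (mod 4) appear to even power.
Search a = 0, 1, 2, … for 4474 - a² a perfect square: first hit at a = 35: 4474 - 1225 = 3249 = 57².
4474 = 35² + 57² = 1225 + 3249 ✓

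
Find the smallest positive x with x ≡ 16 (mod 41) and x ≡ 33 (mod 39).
1164

Using Chinese Remainder Theorem:
M = 41 × 39 = 1599
M1 = 39, M2 = 41
y1 = 39^(-1) mod 41 = 20
y2 = 41^(-1) mod 39 = 20
x = (16×39×20 + 33×41×20) mod 1599 = 1164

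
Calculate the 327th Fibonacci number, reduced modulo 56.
34

Matrix identity: Q^n = [[F_(n+1), F_n], [F_n, F_(n-1)]] with Q = [[1,1],[1,0]].
n = 327 = 101000111₂. Square-and-multiply, entries mod 56:
Q^1 = [[1,1],[1,0]]
Q^2 = (Q^1)² = [[2,1],[1,1]]
Q^5 = (Q^2)²·Q = [[8,5],[5,3]]
Q^10 = (Q^5)² = [[33,55],[55,34]]
Q^20 = (Q^10)² = [[26,45],[45,37]]
Q^40 = (Q^20)² = [[13,35],[35,34]]
Q^81 = (Q^40)²·Q = [[15,50],[50,21]]
Q^163 = (Q^81)²·Q = [[45,37],[37,8]]
Q^327 = (Q^163)²·Q = [[35,34],[34,1]]
F_327 mod 56 = Q^327[0][1] = 34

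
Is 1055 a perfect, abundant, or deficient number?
deficient

Proper divisors of 1055: sum = 1 + 5 + 211 = 217
Since 217 < 1055, 1055 is deficient.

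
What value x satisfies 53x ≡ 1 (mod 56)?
37

gcd(53, 56) = 1, so the inverse exists.
Extended Euclidean algorithm on (56, 53):
56 = 1 × 53 + 3  ⟹  3 = (1)·56 + (-1)·53
53 = 17 × 3 + 2  ⟹  2 = (-17)·56 + (18)·53
3 = 1 × 2 + 1  ⟹  1 = (18)·56 + (-19)·53
So (-19)·53 ≡ 1 (mod 56), i.e. 53^(-1) ≡ -19 ≡ 37 (mod 56).
Check: 53 × 37 = 1961 ≡ 1 (mod 56)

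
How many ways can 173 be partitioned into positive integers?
362326859895

p(n) counts ways to write n as a sum of positive integers (order ignored).
Euler's pentagonal recurrence: p(k) = p(k-1) + p(k-2) - p(k-5) - p(k-7) + p(k-12) + p(k-15) - ... (offsets j(3j∓1)/2, signs ++--, p(0)=1, p(<0)=0).
DP table for k = 0..172: p(0)=1, p(1)=1, p(2)=2, p(3)=3, p(4)=5, p(5)=7, p(6)=11, p(7)=15, p(8)=22, p(9)=30, p(10)=42, p(11)=56, p(12)=77, p(13)=101, p(14)=135, p(15)=176, p(16)=231, p(17)=297, p(18)=385, p(19)=490, p(20)=627, p(21)=792, p(22)=1002, p(23)=1255, p(24)=1575, p(25)=1958, p(26)=2436, p(27)=3010, p(28)=3718, p(29)=4565, p(30)=5604, p(31)=6842, p(32)=8349, p(33)=10143, p(34)=12310, p(35)=14883, p(36)=17977, p(37)=21637, p(38)=26015, p(39)=31185, p(40)=37338, p(41)=44583, p(42)=53174, p(43)=63261, p(44)=75175, p(45)=89134, p(46)=105558, p(47)=124754, p(48)=147273, p(49)=173525, p(50)=204226, p(51)=239943, p(52)=281589, p(53)=329931, p(54)=386155, p(55)=451276, p(56)=526823, p(57)=614154, p(58)=715220, p(59)=831820, p(60)=966467, p(61)=1121505, p(62)=1300156, p(63)=1505499, p(64)=1741630, p(65)=2012558, p(66)=2323520, p(67)=2679689, p(68)=3087735, p(69)=3554345, p(70)=4087968, p(71)=4697205, p(72)=5392783, p(73)=6185689, p(74)=7089500, p(75)=8118264, p(76)=9289091, p(77)=10619863, p(78)=12132164, p(79)=13848650, p(80)=15796476, p(81)=18004327, p(82)=20506255, p(83)=23338469, p(84)=26543660, p(85)=30167357, p(86)=34262962, p(87)=38887673, p(88)=44108109, p(89)=49995925, p(90)=56634173, p(91)=64112359, p(92)=72533807, p(93)=82010177, p(94)=92669720, p(95)=104651419, p(96)=118114304, p(97)=133230930, p(98)=150198136, p(99)=169229875, p(100)=190569292, p(101)=214481126, p(102)=241265379, p(103)=271248950, p(104)=304801365, p(105)=342325709, p(106)=384276336, p(107)=431149389, p(108)=483502844, p(109)=541946240, p(110)=607163746, p(111)=679903203, p(112)=761002156, p(113)=851376628, p(114)=952050665, p(115)=1064144451, p(116)=1188908248, p(117)=1327710076, p(118)=1482074143, p(119)=1653668665, p(120)=1844349560, p(121)=2056148051, p(122)=2291320912, p(123)=2552338241, p(124)=2841940500, p(125)=3163127352, p(126)=3519222692, p(127)=3913864295, p(128)=4351078600, p(129)=4835271870, p(130)=5371315400, p(131)=5964539504, p(132)=6620830889, p(133)=7346629512, p(134)=8149040695, p(135)=9035836076, p(136)=10015581680, p(137)=11097645016, p(138)=12292341831, p(139)=13610949895, p(140)=15065878135, p(141)=16670689208, p(142)=18440293320, p(143)=20390982757, p(144)=22540654445, p(145)=24908858009, p(146)=27517052599, p(147)=30388671978, p(148)=33549419497, p(149)=37027355200, p(150)=40853235313, p(151)=45060624582, p(152)=49686288421, p(153)=54770336324, p(154)=60356673280, p(155)=66493182097, p(156)=73232243759, p(157)=80630964769, p(158)=88751778802, p(159)=97662728555, p(160)=107438159466, p(161)=118159068427, p(162)=129913904637, p(163)=142798995930, p(164)=156919475295, p(165)=172389800255, p(166)=189334822579, p(167)=207890420102, p(168)=228204732751, p(169)=250438925115, p(170)=274768617130, p(171)=301384802048, p(172)=330495499613.
Final step: p(173) = p(172) + p(171) - p(168) - p(166) + p(161) + p(158) - p(151) - p(147) + p(138) + p(133) - p(122) - p(116) + p(103) + p(96) - p(81) - p(73) + p(56) + p(47) - p(28) - p(18)
= 330495499613 + 301384802048 - 228204732751 - 189334822579 + 118159068427 + 88751778802 - 45060624582 - 30388671978 + 12292341831 + 7346629512 - 2291320912 - 1188908248 + 271248950 + 118114304 - 18004327 - 6185689 + 526823 + 124754 - 3718 - 385
= 362326859895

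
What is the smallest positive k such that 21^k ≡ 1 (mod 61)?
12

61 is prime, so ord(21) divides φ(61) = 60.
Divisors of 60: 1, 2, 3, 4, 5, 6, 10, 12, 15, 20, 30, 60.
Repeated squaring: 21^1 ≡ 21, 21^2 ≡ 14, 21^4 ≡ 13, 21^8 ≡ 47, 21^16 ≡ 13, 21^32 ≡ 47 (mod 61).
Test 21^d mod 61 for each divisor d in increasing order:
21^1 ≡ 21
21^2 ≡ 14
21^3 = 21^2·21^1 ≡ 50
21^4 ≡ 13
21^5 = 21^4·21^1 ≡ 29
21^6 = 21^4·21^2 ≡ 60
21^10 = 21^8·21^2 ≡ 48
21^12 = 21^8·21^4 ≡ 1  ← first divisor giving 1
The order is 12.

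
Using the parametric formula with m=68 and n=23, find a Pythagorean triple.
(4095, 3128, 5153)

Euclid's formula: a = m² - n², b = 2mn, c = m² + n²
m = 68, n = 23
a = 68² - 23² = 4624 - 529 = 4095
b = 2 × 68 × 23 = 3128
c = 68² + 23² = 4624 + 529 = 5153
Verification: 4095² + 3128² = 16769025 + 9784384 = 26553409 = 5153² ✓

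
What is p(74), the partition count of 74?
7089500

p(n) counts ways to write n as a sum of positive integers (order ignored).
Euler's pentagonal recurrence: p(k) = p(k-1) + p(k-2) - p(k-5) - p(k-7) + p(k-12) + p(k-15) - ... (offsets j(3j∓1)/2, signs ++--, p(0)=1, p(<0)=0).
DP table for k = 0..73: p(0)=1, p(1)=1, p(2)=2, p(3)=3, p(4)=5, p(5)=7, p(6)=11, p(7)=15, p(8)=22, p(9)=30, p(10)=42, p(11)=56, p(12)=77, p(13)=101, p(14)=135, p(15)=176, p(16)=231, p(17)=297, p(18)=385, p(19)=490, p(20)=627, p(21)=792, p(22)=1002, p(23)=1255, p(24)=1575, p(25)=1958, p(26)=2436, p(27)=3010, p(28)=3718, p(29)=4565, p(30)=5604, p(31)=6842, p(32)=8349, p(33)=10143, p(34)=12310, p(35)=14883, p(36)=17977, p(37)=21637, p(38)=26015, p(39)=31185, p(40)=37338, p(41)=44583, p(42)=53174, p(43)=63261, p(44)=75175, p(45)=89134, p(46)=105558, p(47)=124754, p(48)=147273, p(49)=173525, p(50)=204226, p(51)=239943, p(52)=281589, p(53)=329931, p(54)=386155, p(55)=451276, p(56)=526823, p(57)=614154, p(58)=715220, p(59)=831820, p(60)=966467, p(61)=1121505, p(62)=1300156, p(63)=1505499, p(64)=1741630, p(65)=2012558, p(66)=2323520, p(67)=2679689, p(68)=3087735, p(69)=3554345, p(70)=4087968, p(71)=4697205, p(72)=5392783, p(73)=6185689.
Final step: p(74) = p(73) + p(72) - p(69) - p(67) + p(62) + p(59) - p(52) - p(48) + p(39) + p(34) - p(23) - p(17) + p(4)
= 6185689 + 5392783 - 3554345 - 2679689 + 1300156 + 831820 - 281589 - 147273 + 31185 + 12310 - 1255 - 297 + 5
= 7089500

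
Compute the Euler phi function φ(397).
396

397 = 397
φ(n) = n × ∏(1 - 1/p) for each prime p dividing n
φ(397) = 397 × (1 - 1/397) = 396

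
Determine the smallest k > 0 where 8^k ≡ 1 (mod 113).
28

113 is prime, so ord(8) divides φ(113) = 112.
Divisors of 112: 1, 2, 4, 7, 8, 14, 16, 28, 56, 112.
Repeated squaring: 8^1 ≡ 8, 8^2 ≡ 64, 8^4 ≡ 28, 8^8 ≡ 106, 8^16 ≡ 49, 8^32 ≡ 28, 8^64 ≡ 106 (mod 113).
Test 8^d mod 113 for each divisor d in increasing order:
8^1 ≡ 8
8^2 ≡ 64
8^4 ≡ 28
8^7 = 8^4·8^2·8^1 ≡ 98
8^8 ≡ 106
8^14 = 8^8·8^4·8^2 ≡ 112
8^16 ≡ 49
8^28 = 8^16·8^8·8^4 ≡ 1  ← first divisor giving 1
The order is 28.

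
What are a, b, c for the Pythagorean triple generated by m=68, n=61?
(903, 8296, 8345)

Euclid's formula: a = m² - n², b = 2mn, c = m² + n²
m = 68, n = 61
a = 68² - 61² = 4624 - 3721 = 903
b = 2 × 68 × 61 = 8296
c = 68² + 61² = 4624 + 3721 = 8345
Verification: 903² + 8296² = 815409 + 68823616 = 69639025 = 8345² ✓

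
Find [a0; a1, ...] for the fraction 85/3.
[28; 3]

Euclidean algorithm steps:
85 = 28 × 3 + 1
3 = 3 × 1 + 0
Continued fraction: [28; 3]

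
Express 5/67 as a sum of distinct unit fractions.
1/14 + 1/313 + 1/293594

Greedy algorithm:
5/67: ceiling(67/5) = 14, use 1/14
3/938: ceiling(938/3) = 313, use 1/313
1/293594: ceiling(293594/1) = 293594, use 1/293594
Result: 5/67 = 1/14 + 1/313 + 1/293594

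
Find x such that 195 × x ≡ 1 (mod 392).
195

gcd(195, 392) = 1, so the inverse exists.
Extended Euclidean algorithm on (392, 195):
392 = 2 × 195 + 2  ⟹  2 = (1)·392 + (-2)·195
195 = 97 × 2 + 1  ⟹  1 = (-97)·392 + (195)·195
So (195)·195 ≡ 1 (mod 392), i.e. 195^(-1) ≡ 195 (mod 392).
Check: 195 × 195 = 38025 ≡ 1 (mod 392)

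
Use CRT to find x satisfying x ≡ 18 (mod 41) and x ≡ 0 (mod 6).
18

Using Chinese Remainder Theorem:
M = 41 × 6 = 246
M1 = 6, M2 = 41
y1 = 6^(-1) mod 41 = 7
y2 = 41^(-1) mod 6 = 5
x = (18×6×7 + 0×41×5) mod 246 = 18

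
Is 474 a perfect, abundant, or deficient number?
abundant

Proper divisors of 474: sum = 1 + 2 + 3 + 6 + 79 + 158 + 237 = 486
Since 486 > 474, 474 is abundant.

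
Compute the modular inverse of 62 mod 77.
41

gcd(62, 77) = 1, so the inverse exists.
Extended Euclidean algorithm on (77, 62):
77 = 1 × 62 + 15  ⟹  15 = (1)·77 + (-1)·62
62 = 4 × 15 + 2  ⟹  2 = (-4)·77 + (5)·62
15 = 7 × 2 + 1  ⟹  1 = (29)·77 + (-36)·62
So (-36)·62 ≡ 1 (mod 77), i.e. 62^(-1) ≡ -36 ≡ 41 (mod 77).
Check: 62 × 41 = 2542 ≡ 1 (mod 77)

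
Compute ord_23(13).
11

23 is prime, so ord(13) divides φ(23) = 22.
Divisors of 22: 1, 2, 11, 22.
Repeated squaring: 13^1 ≡ 13, 13^2 ≡ 8, 13^4 ≡ 18, 13^8 ≡ 2, 13^16 ≡ 4 (mod 23).
Test 13^d mod 23 for each divisor d in increasing order:
13^1 ≡ 13
13^2 ≡ 8
13^11 = 13^8·13^2·13^1 ≡ 1  ← first divisor giving 1
The order is 11.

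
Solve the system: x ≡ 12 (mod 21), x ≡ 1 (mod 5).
96

Using Chinese Remainder Theorem:
M = 21 × 5 = 105
M1 = 5, M2 = 21
y1 = 5^(-1) mod 21 = 17
y2 = 21^(-1) mod 5 = 1
x = (12×5×17 + 1×21×1) mod 105 = 96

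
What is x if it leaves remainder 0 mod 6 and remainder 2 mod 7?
30

Using Chinese Remainder Theorem:
M = 6 × 7 = 42
M1 = 7, M2 = 6
y1 = 7^(-1) mod 6 = 1
y2 = 6^(-1) mod 7 = 6
x = (0×7×1 + 2×6×6) mod 42 = 30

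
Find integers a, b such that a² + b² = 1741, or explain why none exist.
29² + 30² (a=29, b=30)

Factorization: 1741 = 1741
By Fermat: n is sum of two squares iff every prime p ≡ 3 (mod 4) appears to even power.
All primes ≡ 3 (mod 4) appear to even power.
Search a = 0, 1, 2, … for 1741 - a² a perfect square: first hit at a = 29: 1741 - 841 = 900 = 30².
1741 = 29² + 30² = 841 + 900 ✓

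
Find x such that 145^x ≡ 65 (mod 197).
26

Baby-step giant-step with step n = ⌈√197⌉ = 15.
Baby steps 145^j mod 197 (j:value) for j=0..14: 0:1, 1:145, 2:143, 3:50, 4:158, 5:58, 6:136, 7:20, 8:142, 9:102, 10:15, 11:8, 12:175, 13:159, 14:6.
Giant-step multiplier: 145^(-15) ≡ 145^(196-15) = 145^181 ≡ 185 (mod 197).
Giant steps γ_i = 65·185^i mod 197: γ_0=65, γ_1=8 (in table at j=11).
x = i·n + j = 1·15 + 11 = 26.
Check: 145^26 ≡ 65 (mod 197).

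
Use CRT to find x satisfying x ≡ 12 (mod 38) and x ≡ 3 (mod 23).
164

Using Chinese Remainder Theorem:
M = 38 × 23 = 874
M1 = 23, M2 = 38
y1 = 23^(-1) mod 38 = 5
y2 = 38^(-1) mod 23 = 20
x = (12×23×5 + 3×38×20) mod 874 = 164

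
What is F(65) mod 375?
190

Matrix identity: Q^n = [[F_(n+1), F_n], [F_n, F_(n-1)]] with Q = [[1,1],[1,0]].
n = 65 = 1000001₂. Square-and-multiply, entries mod 375:
Q^1 = [[1,1],[1,0]]
Q^2 = (Q^1)² = [[2,1],[1,1]]
Q^4 = (Q^2)² = [[5,3],[3,2]]
Q^8 = (Q^4)² = [[34,21],[21,13]]
Q^16 = (Q^8)² = [[97,237],[237,235]]
Q^32 = (Q^16)² = [[328,309],[309,19]]
Q^65 = (Q^32)²·Q = [[163,190],[190,348]]
F_65 mod 375 = Q^65[0][1] = 190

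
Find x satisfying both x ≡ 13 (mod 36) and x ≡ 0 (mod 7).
49

Using Chinese Remainder Theorem:
M = 36 × 7 = 252
M1 = 7, M2 = 36
y1 = 7^(-1) mod 36 = 31
y2 = 36^(-1) mod 7 = 1
x = (13×7×31 + 0×36×1) mod 252 = 49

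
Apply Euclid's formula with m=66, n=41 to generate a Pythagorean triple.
(2675, 5412, 6037)

Euclid's formula: a = m² - n², b = 2mn, c = m² + n²
m = 66, n = 41
a = 66² - 41² = 4356 - 1681 = 2675
b = 2 × 66 × 41 = 5412
c = 66² + 41² = 4356 + 1681 = 6037
Verification: 2675² + 5412² = 7155625 + 29289744 = 36445369 = 6037² ✓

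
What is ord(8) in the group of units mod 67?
22

67 is prime, so ord(8) divides φ(67) = 66.
Divisors of 66: 1, 2, 3, 6, 11, 22, 33, 66.
Repeated squaring: 8^1 ≡ 8, 8^2 ≡ 64, 8^4 ≡ 9, 8^8 ≡ 14, 8^16 ≡ 62, 8^32 ≡ 25, 8^64 ≡ 22 (mod 67).
Test 8^d mod 67 for each divisor d in increasing order:
8^1 ≡ 8
8^2 ≡ 64
8^3 = 8^2·8^1 ≡ 43
8^6 = 8^4·8^2 ≡ 40
8^11 = 8^8·8^2·8^1 ≡ 66
8^22 = 8^16·8^4·8^2 ≡ 1  ← first divisor giving 1
The order is 22.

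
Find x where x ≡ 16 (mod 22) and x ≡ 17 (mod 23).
500

Using Chinese Remainder Theorem:
M = 22 × 23 = 506
M1 = 23, M2 = 22
y1 = 23^(-1) mod 22 = 1
y2 = 22^(-1) mod 23 = 22
x = (16×23×1 + 17×22×22) mod 506 = 500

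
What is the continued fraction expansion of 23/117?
[0; 5, 11, 2]

Euclidean algorithm steps:
23 = 0 × 117 + 23
117 = 5 × 23 + 2
23 = 11 × 2 + 1
2 = 2 × 1 + 0
Continued fraction: [0; 5, 11, 2]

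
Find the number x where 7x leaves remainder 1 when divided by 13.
2

gcd(7, 13) = 1, so the inverse exists.
Extended Euclidean algorithm on (13, 7):
13 = 1 × 7 + 6  ⟹  6 = (1)·13 + (-1)·7
7 = 1 × 6 + 1  ⟹  1 = (-1)·13 + (2)·7
So (2)·7 ≡ 1 (mod 13), i.e. 7^(-1) ≡ 2 (mod 13).
Check: 7 × 2 = 14 ≡ 1 (mod 13)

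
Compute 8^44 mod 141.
130

Repeated squaring. Binary of 44 = 101100.
8^1 ≡ 8 (mod 141); 8^2 ≡ 64 (mod 141); 8^4 ≡ 7 (mod 141); 8^8 ≡ 49 (mod 141); 8^16 ≡ 4 (mod 141); 8^32 ≡ 16 (mod 141)
8^44 = 8^4 × 8^8 × 8^32 ≡ 130 (mod 141)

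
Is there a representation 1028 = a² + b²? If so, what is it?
2² + 32² (a=2, b=32)

Factorization: 1028 = 2^2 × 257
By Fermat: n is sum of two squares iff every prime p ≡ 3 (mod 4) appears to even power.
All primes ≡ 3 (mod 4) appear to even power.
Search a = 0, 1, 2, … for 1028 - a² a perfect square: first hit at a = 2: 1028 - 4 = 1024 = 32².
1028 = 2² + 32² = 4 + 1024 ✓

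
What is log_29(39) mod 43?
9

Baby-step giant-step with step n = ⌈√43⌉ = 7.
Baby steps 29^j mod 43 (j:value) for j=0..6: 0:1, 1:29, 2:24, 3:8, 4:17, 5:20, 6:21.
Giant-step multiplier: 29^(-7) ≡ 29^(42-7) = 29^35 ≡ 37 (mod 43).
Giant steps γ_i = 39·37^i mod 43: γ_0=39, γ_1=24 (in table at j=2).
x = i·n + j = 1·7 + 2 = 9.
Check: 29^9 ≡ 39 (mod 43).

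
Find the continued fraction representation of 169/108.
[1; 1, 1, 3, 2, 1, 4]

Euclidean algorithm steps:
169 = 1 × 108 + 61
108 = 1 × 61 + 47
61 = 1 × 47 + 14
47 = 3 × 14 + 5
14 = 2 × 5 + 4
5 = 1 × 4 + 1
4 = 4 × 1 + 0
Continued fraction: [1; 1, 1, 3, 2, 1, 4]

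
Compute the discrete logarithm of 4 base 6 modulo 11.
8

Baby-step giant-step with step n = ⌈√11⌉ = 4.
Baby steps 6^j mod 11 (j:value) for j=0..3: 0:1, 1:6, 2:3, 3:7.
Giant-step multiplier: 6^(-4) ≡ 6^(10-4) = 6^6 ≡ 5 (mod 11).
Giant steps γ_i = 4·5^i mod 11: γ_0=4, γ_1=9, γ_2=1 (in table at j=0).
x = i·n + j = 2·4 + 0 = 8.
Check: 6^8 ≡ 4 (mod 11).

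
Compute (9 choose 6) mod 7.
0

Using Lucas' theorem:
Write n=9 and k=6 in base 7:
n in base 7: [1, 2]
k in base 7: [0, 6]
C(9,6) mod 7 = ∏ C(n_i, k_i) mod 7
Digit binomials (mod 7): C(1,0) = 1; C(2,6) = 0 (k_i > n_i)
Product: 1 × 0 = 0 ≡ 0 (mod 7)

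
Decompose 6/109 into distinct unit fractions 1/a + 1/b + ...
1/19 + 1/415 + 1/214867 + 1/61556888719 + 1/5683875823083467302723 + 1/64612888744465525793841376769540622379126735

Greedy algorithm:
6/109: ceiling(109/6) = 19, use 1/19
5/2071: ceiling(2071/5) = 415, use 1/415
4/859465: ceiling(859465/4) = 214867, use 1/214867
3/184670666155: ceiling(184670666155/3) = 61556888719, use 1/61556888719
2/11367751646166934605445: ceiling(11367751646166934605445/2) = 5683875823083467302723, use 1/5683875823083467302723
1/64612888744465525793841376769540622379126735: ceiling(64612888744465525793841376769540622379126735/1) = 64612888744465525793841376769540622379126735, use 1/64612888744465525793841376769540622379126735
Result: 6/109 = 1/19 + 1/415 + 1/214867 + 1/61556888719 + 1/5683875823083467302723 + 1/64612888744465525793841376769540622379126735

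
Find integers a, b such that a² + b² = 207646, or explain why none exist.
Not possible

Factorization: 207646 = 2 × 47^3
By Fermat: n is sum of two squares iff every prime p ≡ 3 (mod 4) appears to even power.
Prime(s) ≡ 3 (mod 4) with odd exponent: [(47, 3)]
Therefore 207646 cannot be expressed as a² + b².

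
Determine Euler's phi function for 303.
200

303 = 3 × 101
φ(n) = n × ∏(1 - 1/p) for each prime p dividing n
φ(303) = 303 × (1 - 1/3) × (1 - 1/101) = 200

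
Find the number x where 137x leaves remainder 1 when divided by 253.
229

gcd(137, 253) = 1, so the inverse exists.
Extended Euclidean algorithm on (253, 137):
253 = 1 × 137 + 116  ⟹  116 = (1)·253 + (-1)·137
137 = 1 × 116 + 21  ⟹  21 = (-1)·253 + (2)·137
116 = 5 × 21 + 11  ⟹  11 = (6)·253 + (-11)·137
21 = 1 × 11 + 10  ⟹  10 = (-7)·253 + (13)·137
11 = 1 × 10 + 1  ⟹  1 = (13)·253 + (-24)·137
So (-24)·137 ≡ 1 (mod 253), i.e. 137^(-1) ≡ -24 ≡ 229 (mod 253).
Check: 137 × 229 = 31373 ≡ 1 (mod 253)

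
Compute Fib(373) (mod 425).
318

Matrix identity: Q^n = [[F_(n+1), F_n], [F_n, F_(n-1)]] with Q = [[1,1],[1,0]].
n = 373 = 101110101₂. Square-and-multiply, entries mod 425:
Q^1 = [[1,1],[1,0]]
Q^2 = (Q^1)² = [[2,1],[1,1]]
Q^5 = (Q^2)²·Q = [[8,5],[5,3]]
Q^11 = (Q^5)²·Q = [[144,89],[89,55]]
Q^23 = (Q^11)²·Q = [[43,182],[182,286]]
Q^46 = (Q^23)² = [[123,378],[378,170]]
Q^93 = (Q^46)²·Q = [[167,338],[338,254]]
Q^186 = (Q^93)² = [[183,348],[348,260]]
Q^373 = (Q^186)²·Q = [[207,318],[318,314]]
F_373 mod 425 = Q^373[0][1] = 318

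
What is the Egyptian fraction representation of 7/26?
1/4 + 1/52

Greedy algorithm:
7/26: ceiling(26/7) = 4, use 1/4
1/52: ceiling(52/1) = 52, use 1/52
Result: 7/26 = 1/4 + 1/52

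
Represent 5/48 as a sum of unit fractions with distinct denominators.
1/10 + 1/240

Greedy algorithm:
5/48: ceiling(48/5) = 10, use 1/10
1/240: ceiling(240/1) = 240, use 1/240
Result: 5/48 = 1/10 + 1/240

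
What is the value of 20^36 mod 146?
72

Repeated squaring. Binary of 36 = 100100.
20^1 ≡ 20 (mod 146); 20^2 ≡ 108 (mod 146); 20^4 ≡ 130 (mod 146); 20^8 ≡ 110 (mod 146); 20^16 ≡ 128 (mod 146); 20^32 ≡ 32 (mod 146)
20^36 = 20^4 × 20^32 ≡ 72 (mod 146)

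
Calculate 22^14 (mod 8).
0

Repeated squaring. Binary of 14 = 1110.
22^1 ≡ 6 (mod 8); 22^2 ≡ 4 (mod 8); 22^4 ≡ 0 (mod 8); 22^8 ≡ 0 (mod 8)
22^14 = 22^2 × 22^4 × 22^8 ≡ 0 (mod 8)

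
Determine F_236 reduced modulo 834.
147

Matrix identity: Q^n = [[F_(n+1), F_n], [F_n, F_(n-1)]] with Q = [[1,1],[1,0]].
n = 236 = 11101100₂. Square-and-multiply, entries mod 834:
Q^1 = [[1,1],[1,0]]
Q^3 = (Q^1)²·Q = [[3,2],[2,1]]
Q^7 = (Q^3)²·Q = [[21,13],[13,8]]
Q^14 = (Q^7)² = [[610,377],[377,233]]
Q^29 = (Q^14)²·Q = [[542,485],[485,57]]
Q^59 = (Q^29)²·Q = [[516,233],[233,283]]
Q^118 = (Q^59)² = [[289,185],[185,104]]
Q^236 = (Q^118)² = [[152,147],[147,5]]
F_236 mod 834 = Q^236[0][1] = 147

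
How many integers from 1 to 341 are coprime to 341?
300

341 = 11 × 31
φ(n) = n × ∏(1 - 1/p) for each prime p dividing n
φ(341) = 341 × (1 - 1/11) × (1 - 1/31) = 300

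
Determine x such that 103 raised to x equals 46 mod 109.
90

Baby-step giant-step with step n = ⌈√109⌉ = 11.
Baby steps 103^j mod 109 (j:value) for j=0..10: 0:1, 1:103, 2:36, 3:2, 4:97, 5:72, 6:4, 7:85, 8:35, 9:8, 10:61.
Giant-step multiplier: 103^(-11) ≡ 103^(108-11) = 103^97 ≡ 95 (mod 109).
Giant steps γ_i = 46·95^i mod 109: γ_0=46, γ_1=10, γ_2=78, γ_3=107, γ_4=28, γ_5=44, γ_6=38, γ_7=13, γ_8=36 (in table at j=2).
x = i·n + j = 8·11 + 2 = 90.
Check: 103^90 ≡ 46 (mod 109).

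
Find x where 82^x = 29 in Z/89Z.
23

Baby-step giant-step with step n = ⌈√89⌉ = 10.
Baby steps 82^j mod 89 (j:value) for j=0..9: 0:1, 1:82, 2:49, 3:13, 4:87, 5:14, 6:80, 7:63, 8:4, 9:61.
Giant-step multiplier: 82^(-10) ≡ 82^(88-10) = 82^78 ≡ 5 (mod 89).
Giant steps γ_i = 29·5^i mod 89: γ_0=29, γ_1=56, γ_2=13 (in table at j=3).
x = i·n + j = 2·10 + 3 = 23.
Check: 82^23 ≡ 29 (mod 89).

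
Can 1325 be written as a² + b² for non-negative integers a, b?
10² + 35² (a=10, b=35)

Factorization: 1325 = 5^2 × 53
By Fermat: n is sum of two squares iff every prime p ≡ 3 (mod 4) appears to even power.
All primes ≡ 3 (mod 4) appear to even power.
Search a = 0, 1, 2, … for 1325 - a² a perfect square: first hit at a = 10: 1325 - 100 = 1225 = 35².
1325 = 10² + 35² = 100 + 1225 ✓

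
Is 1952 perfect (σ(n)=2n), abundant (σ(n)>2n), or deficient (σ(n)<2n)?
abundant

Proper divisors of 1952: sum = 1 + 2 + 4 + 8 + 16 + 32 + 61 + 122 + 244 + 488 + 976 = 1954
Since 1954 > 1952, 1952 is abundant.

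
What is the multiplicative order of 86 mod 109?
36

109 is prime, so ord(86) divides φ(109) = 108.
Divisors of 108: 1, 2, 3, 4, 6, 9, 12, 18, 27, 36, 54, 108.
Repeated squaring: 86^1 ≡ 86, 86^2 ≡ 93, 86^4 ≡ 38, 86^8 ≡ 27, 86^16 ≡ 75, 86^32 ≡ 66, 86^64 ≡ 105 (mod 109).
Test 86^d mod 109 for each divisor d in increasing order:
86^1 ≡ 86
86^2 ≡ 93
86^3 = 86^2·86^1 ≡ 41
86^4 ≡ 38
86^6 = 86^4·86^2 ≡ 46
86^9 = 86^8·86^1 ≡ 33
86^12 = 86^8·86^4 ≡ 45
86^18 = 86^16·86^2 ≡ 108
86^27 = 86^16·86^8·86^2·86^1 ≡ 76
86^36 = 86^32·86^4 ≡ 1  ← first divisor giving 1
The order is 36.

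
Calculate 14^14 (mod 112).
0

Repeated squaring. Binary of 14 = 1110.
14^1 ≡ 14 (mod 112); 14^2 ≡ 84 (mod 112); 14^4 ≡ 0 (mod 112); 14^8 ≡ 0 (mod 112)
14^14 = 14^2 × 14^4 × 14^8 ≡ 0 (mod 112)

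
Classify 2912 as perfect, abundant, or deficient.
abundant

Proper divisors of 2912: sum = 1 + 2 + 4 + 7 + 8 + 13 + 14 + 16 + ... + 364 + 416 + 728 + 1456 (23 divisors) = 4144
Since 4144 > 2912, 2912 is abundant.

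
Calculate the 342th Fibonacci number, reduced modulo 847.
386

Matrix identity: Q^n = [[F_(n+1), F_n], [F_n, F_(n-1)]] with Q = [[1,1],[1,0]].
n = 342 = 101010110₂. Square-and-multiply, entries mod 847:
Q^1 = [[1,1],[1,0]]
Q^2 = (Q^1)² = [[2,1],[1,1]]
Q^5 = (Q^2)²·Q = [[8,5],[5,3]]
Q^10 = (Q^5)² = [[89,55],[55,34]]
Q^21 = (Q^10)²·Q = [[771,782],[782,836]]
Q^42 = (Q^21)² = [[684,573],[573,111]]
Q^85 = (Q^42)²·Q = [[701,5],[5,696]]
Q^171 = (Q^85)²·Q = [[375,166],[166,209]]
Q^342 = (Q^171)² = [[475,386],[386,89]]
F_342 mod 847 = Q^342[0][1] = 386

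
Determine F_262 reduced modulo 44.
23

Matrix identity: Q^n = [[F_(n+1), F_n], [F_n, F_(n-1)]] with Q = [[1,1],[1,0]].
n = 262 = 100000110₂. Square-and-multiply, entries mod 44:
Q^1 = [[1,1],[1,0]]
Q^2 = (Q^1)² = [[2,1],[1,1]]
Q^4 = (Q^2)² = [[5,3],[3,2]]
Q^8 = (Q^4)² = [[34,21],[21,13]]
Q^16 = (Q^8)² = [[13,19],[19,38]]
Q^32 = (Q^16)² = [[2,1],[1,1]]
Q^65 = (Q^32)²·Q = [[8,5],[5,3]]
Q^131 = (Q^65)²·Q = [[12,1],[1,11]]
Q^262 = (Q^131)² = [[13,23],[23,34]]
F_262 mod 44 = Q^262[0][1] = 23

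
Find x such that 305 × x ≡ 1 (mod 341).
161

gcd(305, 341) = 1, so the inverse exists.
Extended Euclidean algorithm on (341, 305):
341 = 1 × 305 + 36  ⟹  36 = (1)·341 + (-1)·305
305 = 8 × 36 + 17  ⟹  17 = (-8)·341 + (9)·305
36 = 2 × 17 + 2  ⟹  2 = (17)·341 + (-19)·305
17 = 8 × 2 + 1  ⟹  1 = (-144)·341 + (161)·305
So (161)·305 ≡ 1 (mod 341), i.e. 305^(-1) ≡ 161 (mod 341).
Check: 305 × 161 = 49105 ≡ 1 (mod 341)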